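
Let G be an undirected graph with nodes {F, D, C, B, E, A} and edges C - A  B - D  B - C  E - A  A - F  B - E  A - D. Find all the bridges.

The edges on the cycle B-E-A-D-B are not bridges since each lies on that cycle.
But removing A - F disconnects A from F — this is a bridge.

A-F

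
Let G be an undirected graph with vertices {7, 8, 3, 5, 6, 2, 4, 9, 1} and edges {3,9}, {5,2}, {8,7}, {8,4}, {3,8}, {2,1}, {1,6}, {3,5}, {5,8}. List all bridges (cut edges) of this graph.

1-2, 1-6, 2-5, 3-9, 4-8, 7-8

The edges on the cycle 3-5-8-3 are not bridges since each lies on that cycle.
But removing 3 - 9 disconnects 3 from 9; removing 8 - 7 disconnects 8 from 7; removing 6 - 1 disconnects 6 from 1; removing 8 - 4 disconnects 8 from 4 — these are bridges.
In total 6 edges are bridges.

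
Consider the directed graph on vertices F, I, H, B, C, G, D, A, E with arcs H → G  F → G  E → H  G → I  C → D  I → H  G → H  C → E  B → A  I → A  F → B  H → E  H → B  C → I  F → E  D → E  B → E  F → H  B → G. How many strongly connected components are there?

5

{B, E, G, H, I} are all mutually reachable — one SCC of size 5.
{F} is an SCC by itself.
{C} is an SCC by itself.
{A} is an SCC by itself.
{D} is an SCC by itself.
That gives 5 strongly connected components.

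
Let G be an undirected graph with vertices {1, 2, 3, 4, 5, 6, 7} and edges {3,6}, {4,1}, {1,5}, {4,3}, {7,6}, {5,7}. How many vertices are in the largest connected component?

2 is isolated — a component by itself.
Starting from 1 we can reach 1, 3, 4, 5, 6, 7. That is one component of size 6.
The largest has 6 vertices.

6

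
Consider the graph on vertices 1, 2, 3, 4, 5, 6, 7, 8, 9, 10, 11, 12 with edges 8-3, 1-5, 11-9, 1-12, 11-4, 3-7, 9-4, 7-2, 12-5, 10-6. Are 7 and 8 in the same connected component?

Yes

From 7 we can reach 2, 3, 7, 8, which includes 8.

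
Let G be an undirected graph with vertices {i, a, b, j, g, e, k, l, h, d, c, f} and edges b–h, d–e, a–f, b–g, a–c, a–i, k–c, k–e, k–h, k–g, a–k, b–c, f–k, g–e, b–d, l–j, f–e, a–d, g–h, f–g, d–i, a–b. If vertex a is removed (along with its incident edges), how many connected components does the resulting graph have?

2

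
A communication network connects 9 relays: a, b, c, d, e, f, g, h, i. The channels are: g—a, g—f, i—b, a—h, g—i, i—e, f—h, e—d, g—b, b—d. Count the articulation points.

Removing g increases the component count from 2 to 3, so g is a cut vertex.
By contrast removing a leaves 2 components; it is not a cut vertex. No other vertex is a cut vertex either.

1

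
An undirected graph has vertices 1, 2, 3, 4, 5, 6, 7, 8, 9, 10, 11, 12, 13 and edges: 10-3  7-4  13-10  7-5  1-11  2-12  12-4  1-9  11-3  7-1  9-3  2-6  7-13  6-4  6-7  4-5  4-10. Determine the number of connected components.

2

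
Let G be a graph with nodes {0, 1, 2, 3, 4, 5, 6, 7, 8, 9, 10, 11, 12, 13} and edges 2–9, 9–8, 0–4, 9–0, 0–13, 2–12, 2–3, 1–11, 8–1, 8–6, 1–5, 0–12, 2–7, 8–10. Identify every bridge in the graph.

0-13, 0-4, 1-11, 1-5, 1-8, 10-8, 2-3, 2-7, 6-8, 8-9

The edges on the cycle 2-9-0-12-2 are not bridges since each lies on that cycle.
But removing 0–13 disconnects 0 from 13; removing 2–7 disconnects 2 from 7; removing 2–3 disconnects 2 from 3; removing 11–1 disconnects 11 from 1 — these are bridges.
In total 10 edges are bridges.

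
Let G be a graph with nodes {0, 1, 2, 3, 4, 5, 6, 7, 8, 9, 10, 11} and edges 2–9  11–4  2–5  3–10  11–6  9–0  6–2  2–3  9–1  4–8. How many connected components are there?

2

7 is isolated — a component by itself.
Starting from 0 we can reach 0, 1, 2, 3, 4, 5, 6, 8, 9, 10, 11. That is one component of size 11.
Total: 2 components.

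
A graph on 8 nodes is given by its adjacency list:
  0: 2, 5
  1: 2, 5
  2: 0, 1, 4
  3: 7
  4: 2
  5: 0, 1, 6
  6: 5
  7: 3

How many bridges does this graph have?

3

The edges on the cycle 2-1-5-0-2 are not bridges since each lies on that cycle.
But removing 3-7 disconnects 3 from 7; removing 5-6 disconnects 5 from 6; removing 2-4 disconnects 2 from 4 — these are bridges.
That makes 3 bridges.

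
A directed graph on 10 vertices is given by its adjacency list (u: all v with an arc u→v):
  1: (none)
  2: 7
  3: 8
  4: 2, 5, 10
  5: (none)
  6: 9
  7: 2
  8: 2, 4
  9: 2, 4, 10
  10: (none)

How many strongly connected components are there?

9

{2, 7} are all mutually reachable — one SCC of size 2.
{3} is an SCC by itself.
{1} is an SCC by itself.
{5} is an SCC by itself.
{9} is an SCC by itself.
(and 4 more singleton SCCs)
That gives 9 strongly connected components.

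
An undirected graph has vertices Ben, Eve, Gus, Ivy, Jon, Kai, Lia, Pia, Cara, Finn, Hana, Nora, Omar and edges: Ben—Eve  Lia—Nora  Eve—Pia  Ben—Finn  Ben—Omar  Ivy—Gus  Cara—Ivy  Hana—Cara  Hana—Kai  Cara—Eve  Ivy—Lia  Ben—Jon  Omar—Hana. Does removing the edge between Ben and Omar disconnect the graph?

After removing Ben—Omar, the path Ben-Eve-Cara-Hana-Omar still connects them, so the edge is not a bridge.

No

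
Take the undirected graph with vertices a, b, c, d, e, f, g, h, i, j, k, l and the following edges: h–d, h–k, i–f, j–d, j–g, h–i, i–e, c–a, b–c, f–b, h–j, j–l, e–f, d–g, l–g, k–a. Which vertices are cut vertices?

h

Removing h increases the component count from 1 to 2, so h is a cut vertex.
By contrast removing k leaves 1 component; it is not a cut vertex. No other vertex is a cut vertex either.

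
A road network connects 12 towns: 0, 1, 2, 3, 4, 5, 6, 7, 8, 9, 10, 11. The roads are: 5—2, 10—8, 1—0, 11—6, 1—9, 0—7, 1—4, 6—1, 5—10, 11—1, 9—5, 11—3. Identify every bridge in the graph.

The edges on the cycle 11-6-1-11 are not bridges since each lies on that cycle.
But removing 1—9 disconnects 1 from 9; removing 8—10 disconnects 8 from 10; removing 1—4 disconnects 1 from 4; removing 1—0 disconnects 1 from 0 — these are bridges.
In total 9 edges are bridges.

0-1, 0-7, 1-4, 1-9, 10-5, 10-8, 11-3, 2-5, 5-9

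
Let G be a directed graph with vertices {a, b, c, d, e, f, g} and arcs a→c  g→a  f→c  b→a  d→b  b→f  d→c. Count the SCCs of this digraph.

7

{b} is an SCC by itself.
{c} is an SCC by itself.
{g} is an SCC by itself.
{d} is an SCC by itself.
{a} is an SCC by itself.
(and 2 more singleton SCCs)
That gives 7 strongly connected components.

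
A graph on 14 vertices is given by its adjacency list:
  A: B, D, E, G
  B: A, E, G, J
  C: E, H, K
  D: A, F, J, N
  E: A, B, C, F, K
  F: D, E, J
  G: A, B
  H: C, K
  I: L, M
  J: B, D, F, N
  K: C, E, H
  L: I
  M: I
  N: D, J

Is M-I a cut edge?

Yes

Removing M-I leaves no path between M and I: the component count goes from 2 to 3. So it is a bridge.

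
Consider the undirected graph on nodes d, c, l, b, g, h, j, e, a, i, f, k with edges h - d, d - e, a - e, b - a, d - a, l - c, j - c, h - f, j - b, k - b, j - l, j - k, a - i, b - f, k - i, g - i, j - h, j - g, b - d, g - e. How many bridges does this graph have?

0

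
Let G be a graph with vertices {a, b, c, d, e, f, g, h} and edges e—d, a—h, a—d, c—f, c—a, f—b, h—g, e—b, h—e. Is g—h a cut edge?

Removing g—h leaves no path between g and h: the component count goes from 1 to 2. So it is a bridge.

Yes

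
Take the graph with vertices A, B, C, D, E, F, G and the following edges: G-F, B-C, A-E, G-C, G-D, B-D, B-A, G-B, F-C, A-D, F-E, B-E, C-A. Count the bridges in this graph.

0

The edges on the cycle G-B-C-A-D-G are not bridges since each lies on that cycle.
Every edge lies on some cycle, so there are no bridges.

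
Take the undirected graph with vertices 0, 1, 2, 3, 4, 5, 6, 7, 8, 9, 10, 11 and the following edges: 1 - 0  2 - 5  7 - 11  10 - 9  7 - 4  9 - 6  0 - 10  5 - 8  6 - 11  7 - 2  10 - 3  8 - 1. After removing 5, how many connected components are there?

1

With 5 gone, the remaining components are: {0, 1, 2, 3, 4, 6, 7, 8, 9, 10, 11}.
That is 1 component.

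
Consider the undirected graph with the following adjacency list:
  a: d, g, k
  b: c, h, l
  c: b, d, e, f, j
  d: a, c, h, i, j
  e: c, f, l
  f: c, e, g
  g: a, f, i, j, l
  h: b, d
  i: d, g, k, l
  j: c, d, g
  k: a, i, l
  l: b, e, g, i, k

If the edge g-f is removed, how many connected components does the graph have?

1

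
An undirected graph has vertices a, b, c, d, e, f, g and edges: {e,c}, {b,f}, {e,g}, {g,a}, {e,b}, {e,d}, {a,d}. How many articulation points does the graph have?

2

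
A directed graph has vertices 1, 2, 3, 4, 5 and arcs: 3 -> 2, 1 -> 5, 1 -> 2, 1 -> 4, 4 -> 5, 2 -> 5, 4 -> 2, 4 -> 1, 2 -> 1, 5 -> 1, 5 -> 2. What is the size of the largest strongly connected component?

{1, 2, 4, 5} are all mutually reachable — one SCC of size 4.
{3} is an SCC by itself.
The largest has 4 vertices.

4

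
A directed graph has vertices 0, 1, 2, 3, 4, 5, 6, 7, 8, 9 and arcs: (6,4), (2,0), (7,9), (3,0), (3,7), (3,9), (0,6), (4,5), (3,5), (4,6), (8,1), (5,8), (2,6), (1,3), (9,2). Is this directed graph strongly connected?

Yes

From 0 we can reach every vertex (0, 1, 2, 3, 4, 5, 6, 7, 8, 9), and every vertex can reach 0 (0, 1, 2, 3, 4, 5, 6, 7, 8, 9). So the whole graph is one strongly connected component.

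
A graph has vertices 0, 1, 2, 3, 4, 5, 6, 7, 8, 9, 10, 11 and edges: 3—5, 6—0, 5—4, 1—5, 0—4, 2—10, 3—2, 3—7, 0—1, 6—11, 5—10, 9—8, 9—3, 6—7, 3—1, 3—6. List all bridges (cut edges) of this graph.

The edges on the cycle 3-6-0-1-3 are not bridges since each lies on that cycle.
But removing 3—9 disconnects 3 from 9; removing 11—6 disconnects 11 from 6; removing 8—9 disconnects 8 from 9 — these are bridges.

11-6, 3-9, 8-9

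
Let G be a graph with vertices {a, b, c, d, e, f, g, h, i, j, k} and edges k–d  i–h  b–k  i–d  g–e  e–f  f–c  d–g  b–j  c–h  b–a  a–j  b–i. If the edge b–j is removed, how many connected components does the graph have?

b and j are still connected via b-a-j, so the component count stays at 1.

1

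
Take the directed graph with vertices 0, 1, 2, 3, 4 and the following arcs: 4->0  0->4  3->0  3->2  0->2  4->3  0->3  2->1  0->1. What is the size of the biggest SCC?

3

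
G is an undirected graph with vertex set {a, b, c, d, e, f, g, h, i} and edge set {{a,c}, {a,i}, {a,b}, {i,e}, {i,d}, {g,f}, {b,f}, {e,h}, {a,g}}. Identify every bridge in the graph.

a-c, a-i, d-i, e-h, e-i

The edges on the cycle a-g-f-b-a are not bridges since each lies on that cycle.
But removing i - a disconnects i from a; removing e - h disconnects e from h; removing i - d disconnects i from d; removing c - a disconnects c from a — these are bridges.
In total 5 edges are bridges.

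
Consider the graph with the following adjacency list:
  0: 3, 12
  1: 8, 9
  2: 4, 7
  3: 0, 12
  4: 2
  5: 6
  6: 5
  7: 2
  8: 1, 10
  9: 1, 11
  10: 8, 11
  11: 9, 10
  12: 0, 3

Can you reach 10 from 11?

From 11 we can reach 1, 8, 9, 10, 11, which includes 10.

Yes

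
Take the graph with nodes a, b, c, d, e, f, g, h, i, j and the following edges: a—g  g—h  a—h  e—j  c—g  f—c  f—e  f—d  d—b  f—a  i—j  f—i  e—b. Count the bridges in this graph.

The edges on the cycle f-c-g-h-a-f are not bridges since each lies on that cycle.
Every edge lies on some cycle, so there are no bridges.

0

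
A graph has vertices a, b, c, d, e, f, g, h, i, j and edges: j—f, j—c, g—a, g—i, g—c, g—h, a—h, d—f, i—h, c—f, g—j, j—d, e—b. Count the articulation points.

1

Removing g increases the component count from 2 to 3, so g is a cut vertex.
By contrast removing i leaves 2 components; it is not a cut vertex. No other vertex is a cut vertex either.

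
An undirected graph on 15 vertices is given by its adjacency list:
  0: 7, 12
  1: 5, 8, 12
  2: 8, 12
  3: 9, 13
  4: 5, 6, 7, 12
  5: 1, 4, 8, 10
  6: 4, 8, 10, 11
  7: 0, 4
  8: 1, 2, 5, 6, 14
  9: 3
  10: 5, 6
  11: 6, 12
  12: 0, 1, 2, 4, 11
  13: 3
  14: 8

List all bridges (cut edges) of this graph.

13-3, 14-8, 3-9

The edges on the cycle 1-8-2-12-1 are not bridges since each lies on that cycle.
But removing 3-9 disconnects 3 from 9; removing 13-3 disconnects 13 from 3; removing 8-14 disconnects 8 from 14 — these are bridges.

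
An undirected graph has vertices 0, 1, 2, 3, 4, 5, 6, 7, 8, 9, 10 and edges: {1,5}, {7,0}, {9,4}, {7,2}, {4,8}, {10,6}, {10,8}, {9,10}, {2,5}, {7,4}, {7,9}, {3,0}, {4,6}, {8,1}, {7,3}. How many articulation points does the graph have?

Removing 7 increases the component count from 1 to 2, so 7 is a cut vertex.
By contrast removing 5 leaves 1 component; it is not a cut vertex. No other vertex is a cut vertex either.

1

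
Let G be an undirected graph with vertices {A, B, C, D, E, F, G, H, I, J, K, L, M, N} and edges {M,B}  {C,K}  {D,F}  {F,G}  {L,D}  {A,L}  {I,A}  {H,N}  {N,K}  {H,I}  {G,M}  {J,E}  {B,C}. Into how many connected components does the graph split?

Starting from E we can reach E, J. That is one component of size 2.
Starting from A we can reach A, B, C, D, F, G, H, I, K, L, M, N. That is one component of size 12.
Total: 2 components.

2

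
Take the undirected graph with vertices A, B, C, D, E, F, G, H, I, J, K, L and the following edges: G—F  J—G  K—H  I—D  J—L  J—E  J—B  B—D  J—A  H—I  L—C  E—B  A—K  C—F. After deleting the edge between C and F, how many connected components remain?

1

C and F are still connected via C-L-J-G-F, so the component count stays at 1.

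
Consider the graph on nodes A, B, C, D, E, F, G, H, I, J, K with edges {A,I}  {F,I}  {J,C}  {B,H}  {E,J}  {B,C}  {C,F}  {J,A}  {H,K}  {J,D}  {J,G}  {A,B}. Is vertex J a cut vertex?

Yes

Deleting J raises the number of components from 1 to 4, so J is a cut vertex.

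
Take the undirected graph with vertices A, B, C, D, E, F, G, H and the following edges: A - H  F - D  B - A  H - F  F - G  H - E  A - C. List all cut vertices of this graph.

A, F, H

Removing A increases the component count from 1 to 3, so A is a cut vertex.
Removing F increases the component count from 1 to 3, so F is a cut vertex.
Removing H increases the component count from 1 to 3, so H is a cut vertex.
By contrast removing E leaves 1 component; it is not a cut vertex. No other vertex is a cut vertex either.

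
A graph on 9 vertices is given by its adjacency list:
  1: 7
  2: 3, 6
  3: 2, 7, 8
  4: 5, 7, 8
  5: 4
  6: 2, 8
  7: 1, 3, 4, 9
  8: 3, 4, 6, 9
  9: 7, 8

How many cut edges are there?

The edges on the cycle 7-9-8-4-7 are not bridges since each lies on that cycle.
But removing 7-1 disconnects 7 from 1; removing 5-4 disconnects 5 from 4 — these are bridges.
That makes 2 bridges.

2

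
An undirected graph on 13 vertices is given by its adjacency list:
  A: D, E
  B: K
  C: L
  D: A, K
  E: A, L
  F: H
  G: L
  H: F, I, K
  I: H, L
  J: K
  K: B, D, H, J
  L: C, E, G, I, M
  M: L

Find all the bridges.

B-K, C-L, F-H, G-L, J-K, L-M

The edges on the cycle D-A-E-L-I-H-K-D are not bridges since each lies on that cycle.
But removing C-L disconnects C from L; removing M-L disconnects M from L; removing G-L disconnects G from L; removing B-K disconnects B from K — these are bridges.
In total 6 edges are bridges.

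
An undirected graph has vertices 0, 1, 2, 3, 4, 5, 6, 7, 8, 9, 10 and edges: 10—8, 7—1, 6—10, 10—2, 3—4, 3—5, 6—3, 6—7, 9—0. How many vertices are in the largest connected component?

Starting from 0 we can reach 0, 9. That is one component of size 2.
Starting from 1 we can reach 1, 2, 3, 4, 5, 6, 7, 8, 10. That is one component of size 9.
The largest has 9 vertices.

9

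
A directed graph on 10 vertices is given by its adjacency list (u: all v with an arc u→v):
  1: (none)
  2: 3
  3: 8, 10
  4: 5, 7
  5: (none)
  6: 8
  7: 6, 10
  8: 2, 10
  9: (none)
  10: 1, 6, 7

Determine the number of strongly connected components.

5

{2, 3, 6, 7, 8, 10} are all mutually reachable — one SCC of size 6.
{9} is an SCC by itself.
{4} is an SCC by itself.
{1} is an SCC by itself.
{5} is an SCC by itself.
That gives 5 strongly connected components.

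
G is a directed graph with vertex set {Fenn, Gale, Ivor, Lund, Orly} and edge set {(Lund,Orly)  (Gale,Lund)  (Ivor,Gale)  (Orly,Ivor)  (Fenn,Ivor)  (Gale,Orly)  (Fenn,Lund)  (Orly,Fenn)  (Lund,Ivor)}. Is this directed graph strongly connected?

Yes

From Gale we can reach every vertex (Fenn, Gale, Ivor, Lund, Orly), and every vertex can reach Gale (Fenn, Gale, Ivor, Lund, Orly). So the whole graph is one strongly connected component.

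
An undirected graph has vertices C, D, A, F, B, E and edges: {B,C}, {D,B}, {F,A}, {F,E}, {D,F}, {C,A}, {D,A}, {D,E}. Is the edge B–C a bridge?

No

After removing B–C, the path B-D-A-C still connects them, so the edge is not a bridge.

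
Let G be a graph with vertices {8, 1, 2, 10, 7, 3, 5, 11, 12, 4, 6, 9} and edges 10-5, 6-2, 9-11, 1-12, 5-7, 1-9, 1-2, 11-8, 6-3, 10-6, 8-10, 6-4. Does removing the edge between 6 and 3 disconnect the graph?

Yes

Removing 6-3 leaves no path between 6 and 3: the component count goes from 1 to 2. So it is a bridge.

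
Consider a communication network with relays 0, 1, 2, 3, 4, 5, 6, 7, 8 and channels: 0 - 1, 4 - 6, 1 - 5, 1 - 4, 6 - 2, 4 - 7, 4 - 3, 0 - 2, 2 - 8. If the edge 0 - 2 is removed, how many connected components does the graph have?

0 and 2 are still connected via 0-1-4-6-2, so the component count stays at 1.

1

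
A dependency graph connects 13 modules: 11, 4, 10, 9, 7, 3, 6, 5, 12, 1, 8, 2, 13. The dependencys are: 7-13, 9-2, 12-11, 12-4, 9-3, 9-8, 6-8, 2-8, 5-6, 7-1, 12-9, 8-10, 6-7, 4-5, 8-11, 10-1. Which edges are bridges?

The edges on the cycle 12-4-5-6-7-1-10-8-9-12 are not bridges since each lies on that cycle.
But removing 9-3 disconnects 9 from 3; removing 13-7 disconnects 13 from 7 — these are bridges.

13-7, 3-9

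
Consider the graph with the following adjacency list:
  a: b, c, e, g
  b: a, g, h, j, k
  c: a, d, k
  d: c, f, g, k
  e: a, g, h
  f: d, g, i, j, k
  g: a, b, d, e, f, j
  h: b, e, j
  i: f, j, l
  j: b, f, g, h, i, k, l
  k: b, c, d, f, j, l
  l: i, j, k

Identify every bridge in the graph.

The edges on the cycle f-j-h-e-a-g-f are not bridges since each lies on that cycle.
Every edge lies on some cycle, so there are no bridges.

none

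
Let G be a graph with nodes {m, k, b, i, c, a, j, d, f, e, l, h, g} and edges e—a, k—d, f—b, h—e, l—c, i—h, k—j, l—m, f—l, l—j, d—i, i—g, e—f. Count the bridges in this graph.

The edges on the cycle k-d-i-h-e-f-l-j-k are not bridges since each lies on that cycle.
But removing i—g disconnects i from g; removing a—e disconnects a from e; removing c—l disconnects c from l; removing b—f disconnects b from f — these are bridges.
In total 5 edges are bridges.

5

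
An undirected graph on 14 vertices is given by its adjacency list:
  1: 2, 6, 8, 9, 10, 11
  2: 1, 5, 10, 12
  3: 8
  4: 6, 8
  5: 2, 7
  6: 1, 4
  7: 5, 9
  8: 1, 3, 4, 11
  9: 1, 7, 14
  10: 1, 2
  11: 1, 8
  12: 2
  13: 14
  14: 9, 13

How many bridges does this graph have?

The edges on the cycle 1-8-11-1 are not bridges since each lies on that cycle.
But removing 3-8 disconnects 3 from 8; removing 12-2 disconnects 12 from 2; removing 14-9 disconnects 14 from 9; removing 13-14 disconnects 13 from 14 — these are bridges.
That makes 4 bridges.

4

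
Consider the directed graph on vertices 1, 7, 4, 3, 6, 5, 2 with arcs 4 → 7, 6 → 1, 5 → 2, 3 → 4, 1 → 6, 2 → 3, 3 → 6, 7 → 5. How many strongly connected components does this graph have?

2

{2, 3, 4, 5, 7} are all mutually reachable — one SCC of size 5.
{1, 6} are all mutually reachable — one SCC of size 2.
That gives 2 strongly connected components.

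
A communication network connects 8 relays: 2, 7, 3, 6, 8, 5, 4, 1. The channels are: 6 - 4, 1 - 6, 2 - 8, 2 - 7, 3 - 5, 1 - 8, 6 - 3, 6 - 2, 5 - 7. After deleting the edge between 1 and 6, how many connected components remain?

1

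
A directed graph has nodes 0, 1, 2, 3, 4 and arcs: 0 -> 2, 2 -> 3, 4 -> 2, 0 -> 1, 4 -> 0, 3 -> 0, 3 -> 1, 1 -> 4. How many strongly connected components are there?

1

{0, 1, 2, 3, 4} are all mutually reachable — one SCC of size 5.
That gives 1 strongly connected component.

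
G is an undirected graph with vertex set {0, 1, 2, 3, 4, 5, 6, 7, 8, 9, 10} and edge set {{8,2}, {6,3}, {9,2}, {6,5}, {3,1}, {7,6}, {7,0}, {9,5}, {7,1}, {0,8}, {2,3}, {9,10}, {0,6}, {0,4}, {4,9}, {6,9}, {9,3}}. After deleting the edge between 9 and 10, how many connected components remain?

Before removal there is 1 component.
9—10 is a bridge — removing it separates 9's side from 10's side.
After removal: 2 components.

2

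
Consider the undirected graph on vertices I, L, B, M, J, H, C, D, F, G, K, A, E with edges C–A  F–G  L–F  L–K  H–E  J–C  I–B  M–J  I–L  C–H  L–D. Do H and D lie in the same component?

The component containing H is {A, C, E, H, J, M}, and D is not in it.

No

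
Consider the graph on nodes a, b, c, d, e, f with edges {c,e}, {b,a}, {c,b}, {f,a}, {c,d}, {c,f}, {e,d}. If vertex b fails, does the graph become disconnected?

No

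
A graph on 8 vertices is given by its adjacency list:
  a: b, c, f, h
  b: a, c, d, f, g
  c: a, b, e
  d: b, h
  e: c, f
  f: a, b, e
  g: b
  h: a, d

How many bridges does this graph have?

1

The edges on the cycle a-f-b-d-h-a are not bridges since each lies on that cycle.
But removing g-b disconnects g from b — this is a bridge.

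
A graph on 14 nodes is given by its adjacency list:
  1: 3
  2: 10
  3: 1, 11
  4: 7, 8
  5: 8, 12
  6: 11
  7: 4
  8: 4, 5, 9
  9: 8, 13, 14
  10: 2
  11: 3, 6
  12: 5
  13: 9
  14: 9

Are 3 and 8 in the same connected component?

No

The component containing 3 is {1, 3, 6, 11}, and 8 is not in it.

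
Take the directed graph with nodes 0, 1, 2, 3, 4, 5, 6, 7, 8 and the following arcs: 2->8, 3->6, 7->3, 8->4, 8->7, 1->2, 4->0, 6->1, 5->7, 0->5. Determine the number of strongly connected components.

{0, 1, 2, 3, 4, 5, 6, 7, 8} are all mutually reachable — one SCC of size 9.
That gives 1 strongly connected component.

1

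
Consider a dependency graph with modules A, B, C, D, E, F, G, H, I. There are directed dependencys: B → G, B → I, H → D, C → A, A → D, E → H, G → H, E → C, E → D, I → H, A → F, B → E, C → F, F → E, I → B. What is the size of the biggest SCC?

4

{A, C, E, F} are all mutually reachable — one SCC of size 4.
{B, I} are all mutually reachable — one SCC of size 2.
{D} is an SCC by itself.
{H} is an SCC by itself.
{G} is an SCC by itself.
The largest has 4 vertices.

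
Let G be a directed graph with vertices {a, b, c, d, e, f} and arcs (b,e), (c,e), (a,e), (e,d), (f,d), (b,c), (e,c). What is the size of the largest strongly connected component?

{c, e} are all mutually reachable — one SCC of size 2.
{f} is an SCC by itself.
{b} is an SCC by itself.
{d} is an SCC by itself.
{a} is an SCC by itself.
The largest has 2 vertices.

2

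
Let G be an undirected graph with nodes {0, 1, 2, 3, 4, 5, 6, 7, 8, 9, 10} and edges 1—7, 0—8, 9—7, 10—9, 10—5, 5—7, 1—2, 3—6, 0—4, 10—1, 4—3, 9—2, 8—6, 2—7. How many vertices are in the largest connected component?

Starting from 0 we can reach 0, 3, 4, 6, 8. That is one component of size 5.
Starting from 1 we can reach 1, 2, 5, 7, 9, 10. That is one component of size 6.
The largest has 6 vertices.

6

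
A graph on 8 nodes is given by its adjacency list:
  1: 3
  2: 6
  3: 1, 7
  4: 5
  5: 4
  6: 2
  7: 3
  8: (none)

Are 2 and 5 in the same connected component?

No

The component containing 2 is {2, 6}, and 5 is not in it.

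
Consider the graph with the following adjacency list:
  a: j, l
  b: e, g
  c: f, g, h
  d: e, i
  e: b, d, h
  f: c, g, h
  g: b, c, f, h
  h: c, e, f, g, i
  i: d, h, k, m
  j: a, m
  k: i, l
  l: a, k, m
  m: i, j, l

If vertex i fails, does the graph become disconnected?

Deleting i raises the number of components from 1 to 2, so i is a cut vertex.

Yes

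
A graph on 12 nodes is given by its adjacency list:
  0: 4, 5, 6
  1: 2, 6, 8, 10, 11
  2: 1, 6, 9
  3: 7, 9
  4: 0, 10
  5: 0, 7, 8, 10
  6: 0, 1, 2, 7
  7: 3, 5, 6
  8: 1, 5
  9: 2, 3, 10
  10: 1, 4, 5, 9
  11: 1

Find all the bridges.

The edges on the cycle 2-9-3-7-6-2 are not bridges since each lies on that cycle.
But removing 1-11 disconnects 1 from 11 — this is a bridge.

1-11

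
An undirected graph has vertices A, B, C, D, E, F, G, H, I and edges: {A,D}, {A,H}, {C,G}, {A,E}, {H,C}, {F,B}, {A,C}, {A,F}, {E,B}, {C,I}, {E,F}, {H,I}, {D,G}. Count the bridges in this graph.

0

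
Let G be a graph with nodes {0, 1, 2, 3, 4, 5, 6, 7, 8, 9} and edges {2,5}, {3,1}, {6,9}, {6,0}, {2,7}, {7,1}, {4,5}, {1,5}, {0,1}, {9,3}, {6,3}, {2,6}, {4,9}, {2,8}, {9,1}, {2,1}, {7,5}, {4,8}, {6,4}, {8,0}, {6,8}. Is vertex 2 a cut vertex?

No

Deleting 2 leaves 1 component (was 1) (its neighbors 1, 5, 6, 7, 8 remain connected to each other), so 2 is not a cut vertex.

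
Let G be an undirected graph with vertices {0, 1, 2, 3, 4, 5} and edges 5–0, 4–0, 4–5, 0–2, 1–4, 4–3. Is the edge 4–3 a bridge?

Removing 4–3 leaves no path between 4 and 3: the component count goes from 1 to 2. So it is a bridge.

Yes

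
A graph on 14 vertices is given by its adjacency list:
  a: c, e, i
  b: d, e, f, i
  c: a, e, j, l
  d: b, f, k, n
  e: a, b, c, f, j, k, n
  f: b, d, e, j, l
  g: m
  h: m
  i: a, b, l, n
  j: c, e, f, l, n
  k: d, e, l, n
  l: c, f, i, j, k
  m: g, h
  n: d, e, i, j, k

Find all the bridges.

g-m, h-m

The edges on the cycle f-l-i-b-f are not bridges since each lies on that cycle.
But removing m-g disconnects m from g; removing h-m disconnects h from m — these are bridges.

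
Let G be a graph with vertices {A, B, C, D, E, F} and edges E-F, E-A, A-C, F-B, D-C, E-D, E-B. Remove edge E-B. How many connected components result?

1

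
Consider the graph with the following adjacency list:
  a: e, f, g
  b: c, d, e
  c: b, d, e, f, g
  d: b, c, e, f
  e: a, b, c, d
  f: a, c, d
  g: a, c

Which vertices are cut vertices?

none

Removing b, for instance, still leaves 1 component. No single vertex removal increases the component count — the graph has no articulation points.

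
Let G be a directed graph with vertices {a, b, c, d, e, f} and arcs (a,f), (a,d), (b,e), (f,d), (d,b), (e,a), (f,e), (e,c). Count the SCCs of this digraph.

{a, b, d, e, f} are all mutually reachable — one SCC of size 5.
{c} is an SCC by itself.
That gives 2 strongly connected components.

2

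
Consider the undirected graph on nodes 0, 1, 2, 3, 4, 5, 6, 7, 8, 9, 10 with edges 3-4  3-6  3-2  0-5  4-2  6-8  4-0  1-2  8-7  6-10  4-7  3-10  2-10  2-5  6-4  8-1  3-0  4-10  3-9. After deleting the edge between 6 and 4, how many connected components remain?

1

6 and 4 are still connected via 6-3-4, so the component count stays at 1.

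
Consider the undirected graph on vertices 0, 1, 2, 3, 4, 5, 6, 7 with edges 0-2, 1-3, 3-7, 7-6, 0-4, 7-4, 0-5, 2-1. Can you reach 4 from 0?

From 0 we can reach 0, 1, 2, 3, 4, 5, 6, 7, which includes 4.

Yes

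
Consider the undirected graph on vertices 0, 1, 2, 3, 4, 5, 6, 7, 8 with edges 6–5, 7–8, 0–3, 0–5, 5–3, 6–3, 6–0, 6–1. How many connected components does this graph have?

4

2 is isolated — a component by itself.
4 is isolated — a component by itself.
Starting from 7 we can reach 7, 8. That is one component of size 2.
Starting from 0 we can reach 0, 1, 3, 5, 6. That is one component of size 5.
Total: 4 components.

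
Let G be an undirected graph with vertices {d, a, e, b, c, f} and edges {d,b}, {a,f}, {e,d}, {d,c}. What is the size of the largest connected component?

Starting from a we can reach a, f. That is one component of size 2.
Starting from b we can reach b, c, d, e. That is one component of size 4.
The largest has 4 vertices.

4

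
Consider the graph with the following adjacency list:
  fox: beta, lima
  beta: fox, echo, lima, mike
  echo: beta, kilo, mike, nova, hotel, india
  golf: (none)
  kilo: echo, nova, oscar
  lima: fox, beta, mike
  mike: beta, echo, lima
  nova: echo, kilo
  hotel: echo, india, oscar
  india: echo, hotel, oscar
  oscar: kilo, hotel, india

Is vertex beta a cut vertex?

No

Deleting beta leaves 2 components (was 2), so beta is not a cut vertex.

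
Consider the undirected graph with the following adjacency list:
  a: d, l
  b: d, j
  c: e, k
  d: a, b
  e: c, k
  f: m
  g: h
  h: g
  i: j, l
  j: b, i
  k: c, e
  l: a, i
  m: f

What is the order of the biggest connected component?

Starting from f we can reach f, m. That is one component of size 2.
Starting from g we can reach g, h. That is one component of size 2.
Starting from c we can reach c, e, k. That is one component of size 3.
Starting from a we can reach a, b, d, i, j, l. That is one component of size 6.
The largest has 6 vertices.

6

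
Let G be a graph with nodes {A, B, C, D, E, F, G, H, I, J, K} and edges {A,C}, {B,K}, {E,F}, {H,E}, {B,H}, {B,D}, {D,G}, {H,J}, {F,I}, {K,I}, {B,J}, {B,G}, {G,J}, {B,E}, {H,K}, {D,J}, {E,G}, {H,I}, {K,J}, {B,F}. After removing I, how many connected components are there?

2

With I gone, the remaining components are: {A, C}; {B, D, E, F, G, H, J, K}.
That is 2 components.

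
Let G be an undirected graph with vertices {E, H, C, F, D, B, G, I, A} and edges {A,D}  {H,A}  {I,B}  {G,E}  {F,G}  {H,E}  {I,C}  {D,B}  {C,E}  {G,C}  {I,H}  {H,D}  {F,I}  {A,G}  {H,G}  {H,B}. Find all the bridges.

none

The edges on the cycle H-A-D-H are not bridges since each lies on that cycle.
Every edge lies on some cycle, so there are no bridges.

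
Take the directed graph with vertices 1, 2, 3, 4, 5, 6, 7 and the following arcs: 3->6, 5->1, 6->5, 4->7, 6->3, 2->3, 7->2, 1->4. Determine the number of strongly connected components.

1

{1, 2, 3, 4, 5, 6, 7} are all mutually reachable — one SCC of size 7.
That gives 1 strongly connected component.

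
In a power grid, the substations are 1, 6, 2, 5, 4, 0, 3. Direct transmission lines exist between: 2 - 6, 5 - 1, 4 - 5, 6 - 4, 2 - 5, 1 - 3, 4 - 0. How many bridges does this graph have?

3

The edges on the cycle 2-6-4-5-2 are not bridges since each lies on that cycle.
But removing 4 - 0 disconnects 4 from 0; removing 1 - 3 disconnects 1 from 3; removing 5 - 1 disconnects 5 from 1 — these are bridges.
That makes 3 bridges.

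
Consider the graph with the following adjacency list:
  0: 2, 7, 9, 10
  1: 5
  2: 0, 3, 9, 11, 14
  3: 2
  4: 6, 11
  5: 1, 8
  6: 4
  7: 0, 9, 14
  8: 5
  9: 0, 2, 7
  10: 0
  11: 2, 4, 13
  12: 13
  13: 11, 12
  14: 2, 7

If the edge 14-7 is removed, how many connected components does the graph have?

2

14 and 7 are still connected via 14-2-0-7, so the component count stays at 2.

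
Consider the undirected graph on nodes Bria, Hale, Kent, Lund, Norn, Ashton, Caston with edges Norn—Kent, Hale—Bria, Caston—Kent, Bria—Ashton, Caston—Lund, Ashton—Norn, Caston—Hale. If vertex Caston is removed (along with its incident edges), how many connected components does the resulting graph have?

2

With Caston gone, the remaining components are: {Lund}; {Bria, Hale, Kent, Norn, Ashton}.
That is 2 components.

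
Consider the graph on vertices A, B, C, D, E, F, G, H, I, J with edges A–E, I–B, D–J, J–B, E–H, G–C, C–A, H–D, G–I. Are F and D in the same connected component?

No

The component containing F is {F}, and D is not in it.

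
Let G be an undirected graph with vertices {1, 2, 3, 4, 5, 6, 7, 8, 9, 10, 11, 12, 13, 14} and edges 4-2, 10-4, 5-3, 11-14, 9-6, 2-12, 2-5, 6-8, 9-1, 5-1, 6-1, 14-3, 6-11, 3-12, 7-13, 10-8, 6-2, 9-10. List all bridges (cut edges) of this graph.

The edges on the cycle 9-6-11-14-3-5-2-4-10-9 are not bridges since each lies on that cycle.
But removing 7-13 disconnects 7 from 13 — this is a bridge.

13-7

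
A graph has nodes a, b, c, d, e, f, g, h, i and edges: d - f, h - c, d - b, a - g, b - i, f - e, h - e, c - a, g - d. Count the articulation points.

Removing b increases the component count from 1 to 2, so b is a cut vertex.
Removing d increases the component count from 1 to 2, so d is a cut vertex.
By contrast removing i leaves 1 component; it is not a cut vertex. No other vertex is a cut vertex either.

2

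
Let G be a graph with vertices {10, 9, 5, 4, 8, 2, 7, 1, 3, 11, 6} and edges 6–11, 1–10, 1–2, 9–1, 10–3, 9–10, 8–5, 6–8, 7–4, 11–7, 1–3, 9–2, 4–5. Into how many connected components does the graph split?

Starting from 1 we can reach 1, 2, 3, 9, 10. That is one component of size 5.
Starting from 4 we can reach 4, 5, 6, 7, 8, 11. That is one component of size 6.
Total: 2 components.

2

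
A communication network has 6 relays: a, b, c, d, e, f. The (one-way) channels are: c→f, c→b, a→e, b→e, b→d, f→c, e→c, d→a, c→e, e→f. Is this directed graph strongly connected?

From b we can reach every vertex (a, b, c, d, e, f), and every vertex can reach b (a, b, c, d, e, f). So the whole graph is one strongly connected component.

Yes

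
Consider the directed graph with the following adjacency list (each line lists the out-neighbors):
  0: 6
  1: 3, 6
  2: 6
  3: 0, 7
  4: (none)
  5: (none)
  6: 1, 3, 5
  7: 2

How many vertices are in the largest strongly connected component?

6

{0, 1, 2, 3, 6, 7} are all mutually reachable — one SCC of size 6.
{5} is an SCC by itself.
{4} is an SCC by itself.
The largest has 6 vertices.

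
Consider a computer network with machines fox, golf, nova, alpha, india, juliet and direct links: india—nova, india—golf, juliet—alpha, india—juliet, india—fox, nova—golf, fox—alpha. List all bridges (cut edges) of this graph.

The edges on the cycle india-nova-golf-india are not bridges since each lies on that cycle.
Every edge lies on some cycle, so there are no bridges.

none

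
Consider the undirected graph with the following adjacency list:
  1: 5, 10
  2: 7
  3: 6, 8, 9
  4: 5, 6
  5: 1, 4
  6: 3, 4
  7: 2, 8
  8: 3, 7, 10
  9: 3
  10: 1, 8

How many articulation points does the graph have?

3

Removing 3 increases the component count from 1 to 2, so 3 is a cut vertex.
Removing 7 increases the component count from 1 to 2, so 7 is a cut vertex.
Removing 8 increases the component count from 1 to 2, so 8 is a cut vertex.
By contrast removing 5 leaves 1 component; it is not a cut vertex. No other vertex is a cut vertex either.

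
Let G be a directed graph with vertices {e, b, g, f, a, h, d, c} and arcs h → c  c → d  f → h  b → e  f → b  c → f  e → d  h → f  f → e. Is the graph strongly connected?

No

There is no directed path from d to f, so the graph is not strongly connected.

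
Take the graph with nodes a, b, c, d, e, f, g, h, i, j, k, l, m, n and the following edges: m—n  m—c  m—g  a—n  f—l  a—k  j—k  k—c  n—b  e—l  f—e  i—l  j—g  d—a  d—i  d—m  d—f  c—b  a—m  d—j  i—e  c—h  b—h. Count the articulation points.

Removing d increases the component count from 1 to 2, so d is a cut vertex.
By contrast removing n leaves 1 component; it is not a cut vertex. No other vertex is a cut vertex either.

1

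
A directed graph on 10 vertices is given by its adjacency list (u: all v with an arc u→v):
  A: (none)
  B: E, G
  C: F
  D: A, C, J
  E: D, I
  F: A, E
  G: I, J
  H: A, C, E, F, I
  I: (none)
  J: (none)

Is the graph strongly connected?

No

There is no directed path from G to H, so the graph is not strongly connected.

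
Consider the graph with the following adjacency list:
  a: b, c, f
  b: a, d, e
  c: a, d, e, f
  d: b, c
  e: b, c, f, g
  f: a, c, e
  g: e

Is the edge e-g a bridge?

Removing e-g leaves no path between e and g: the component count goes from 1 to 2. So it is a bridge.

Yes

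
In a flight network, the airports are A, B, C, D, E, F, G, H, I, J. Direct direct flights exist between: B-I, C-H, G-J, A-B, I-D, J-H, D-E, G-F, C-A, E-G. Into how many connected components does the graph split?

1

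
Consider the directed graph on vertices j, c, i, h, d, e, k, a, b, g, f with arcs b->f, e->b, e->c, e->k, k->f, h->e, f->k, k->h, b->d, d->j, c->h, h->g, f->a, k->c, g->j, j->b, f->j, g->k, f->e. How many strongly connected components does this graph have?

3

{b, c, d, e, f, g, h, j, k} are all mutually reachable — one SCC of size 9.
{a} is an SCC by itself.
{i} is an SCC by itself.
That gives 3 strongly connected components.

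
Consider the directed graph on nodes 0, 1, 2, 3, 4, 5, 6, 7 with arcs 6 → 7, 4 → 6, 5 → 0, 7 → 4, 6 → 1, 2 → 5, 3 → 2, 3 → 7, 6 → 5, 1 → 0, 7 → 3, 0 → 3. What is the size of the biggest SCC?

{0, 1, 2, 3, 4, 5, 6, 7} are all mutually reachable — one SCC of size 8.
The largest has 8 vertices.

8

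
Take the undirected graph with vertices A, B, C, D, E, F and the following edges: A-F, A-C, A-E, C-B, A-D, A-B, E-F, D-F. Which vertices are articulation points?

Removing A increases the component count from 1 to 2, so A is a cut vertex.
By contrast removing C leaves 1 component; it is not a cut vertex. No other vertex is a cut vertex either.

A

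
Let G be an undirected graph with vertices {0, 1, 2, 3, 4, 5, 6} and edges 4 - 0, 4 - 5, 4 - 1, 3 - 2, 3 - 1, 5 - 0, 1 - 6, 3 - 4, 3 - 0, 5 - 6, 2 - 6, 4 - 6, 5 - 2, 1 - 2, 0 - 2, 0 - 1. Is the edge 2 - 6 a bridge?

No

After removing 2 - 6, the path 2-5-6 still connects them, so the edge is not a bridge.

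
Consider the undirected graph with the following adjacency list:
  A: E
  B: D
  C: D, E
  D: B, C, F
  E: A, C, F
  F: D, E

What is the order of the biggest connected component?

6

Starting from A we can reach A, B, C, D, E, F. That is one component of size 6.
The largest has 6 vertices.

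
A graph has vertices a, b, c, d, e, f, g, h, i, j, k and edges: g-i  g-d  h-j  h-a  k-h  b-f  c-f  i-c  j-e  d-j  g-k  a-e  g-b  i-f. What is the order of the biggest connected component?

11

Starting from a we can reach a, b, c, d, e, f, g, h, i, j, k. That is one component of size 11.
The largest has 11 vertices.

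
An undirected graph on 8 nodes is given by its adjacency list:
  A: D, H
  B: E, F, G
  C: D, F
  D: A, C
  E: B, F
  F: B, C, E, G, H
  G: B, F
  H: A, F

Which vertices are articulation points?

Removing F increases the component count from 1 to 2, so F is a cut vertex.
By contrast removing G leaves 1 component; it is not a cut vertex. No other vertex is a cut vertex either.

F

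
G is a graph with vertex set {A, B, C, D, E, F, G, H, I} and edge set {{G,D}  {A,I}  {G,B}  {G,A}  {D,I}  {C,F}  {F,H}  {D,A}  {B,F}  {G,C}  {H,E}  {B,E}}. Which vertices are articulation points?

G

Removing G increases the component count from 1 to 2, so G is a cut vertex.
By contrast removing D leaves 1 component; it is not a cut vertex. No other vertex is a cut vertex either.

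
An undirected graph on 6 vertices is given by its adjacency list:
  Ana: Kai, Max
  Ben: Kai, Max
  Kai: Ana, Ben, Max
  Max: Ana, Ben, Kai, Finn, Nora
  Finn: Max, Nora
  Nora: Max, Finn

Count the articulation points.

1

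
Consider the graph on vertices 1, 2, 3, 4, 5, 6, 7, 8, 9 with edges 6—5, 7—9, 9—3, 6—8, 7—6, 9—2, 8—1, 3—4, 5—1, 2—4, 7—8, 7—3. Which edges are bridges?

none

The edges on the cycle 7-9-2-4-3-7 are not bridges since each lies on that cycle.
Every edge lies on some cycle, so there are no bridges.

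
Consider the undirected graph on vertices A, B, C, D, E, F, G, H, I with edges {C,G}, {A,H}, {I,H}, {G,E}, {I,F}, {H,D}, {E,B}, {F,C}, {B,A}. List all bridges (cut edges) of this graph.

D-H

The edges on the cycle I-F-C-G-E-B-A-H-I are not bridges since each lies on that cycle.
But removing D-H disconnects D from H — this is a bridge.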